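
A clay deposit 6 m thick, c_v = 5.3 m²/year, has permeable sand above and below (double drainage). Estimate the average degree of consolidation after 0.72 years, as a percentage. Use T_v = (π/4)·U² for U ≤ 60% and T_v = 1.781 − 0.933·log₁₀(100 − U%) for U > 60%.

Drainage path length: H_d = H/2 = 3 m (double drainage).
T_v = c_v·t/H_d² = 5.3×0.72/3² = 0.424.
T_v = 0.424 corresponds to the U > 60% branch:
U = 1 − 10^((1.781 − T_v)/0.933)/100 = 0.7153

U ≈ 71.5 %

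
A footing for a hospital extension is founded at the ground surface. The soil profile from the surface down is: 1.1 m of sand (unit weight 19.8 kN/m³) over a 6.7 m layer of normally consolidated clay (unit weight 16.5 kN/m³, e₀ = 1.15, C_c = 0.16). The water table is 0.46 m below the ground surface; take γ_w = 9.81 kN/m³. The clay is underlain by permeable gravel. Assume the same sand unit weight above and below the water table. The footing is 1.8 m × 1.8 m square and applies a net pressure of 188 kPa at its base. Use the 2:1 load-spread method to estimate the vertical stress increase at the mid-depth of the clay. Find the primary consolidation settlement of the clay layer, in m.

Mid-depth of clay below the ground surface: z = 1.1 + 6.7/2 = 4.45 m.
Total vertical stress at mid-clay: σ_v = 19.8×1.1 + 16.5×3.35 = 77.055 kPa.
Pore pressure: u = 9.81×(4.45 − 0.46) = 39.142 kPa.
Initial effective stress: σ'_0 = σ_v − u = 77.055 − 39.142 = 37.913 kPa.
Stress increase at mid-clay by the 2:1 spreading method:
Δσ = qBL/((B+z)(L+z)) = 188×1.8×1.8/((1.8+4.45)(1.8+4.45)) = 15.593 kPa
Final effective stress: σ'_f = σ'_0 + Δσ = 37.913 + 15.593 = 53.506 kPa.
Normally consolidated clay, so the full stress increment lies on the virgin compression line:
S_c = C_c·H/(1+e₀)·log₁₀(σ'_f/σ'_0) = 0.16×6.7/(1+1.15)×log₁₀(53.506/37.913)
    = 0.4986 × 0.14961 = 0.0746 m

S_c ≈ 0.0746 m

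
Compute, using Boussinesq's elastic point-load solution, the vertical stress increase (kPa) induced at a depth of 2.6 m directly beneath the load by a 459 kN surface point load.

Boussinesq vertical stress below a point load on an elastic half-space:
Δσ_z = 3P/(2πz²) · [1 + (r/z)²]^(−5/2)
r/z = 0/2.6 = 0; [1+(r/z)²]^(−5/2) = 1.
Δσ_z = 3×459/(2π×2.6²) × 1 = 32.42 × 1 = 32.42 kPa

Δσ_z ≈ 32.4 kPa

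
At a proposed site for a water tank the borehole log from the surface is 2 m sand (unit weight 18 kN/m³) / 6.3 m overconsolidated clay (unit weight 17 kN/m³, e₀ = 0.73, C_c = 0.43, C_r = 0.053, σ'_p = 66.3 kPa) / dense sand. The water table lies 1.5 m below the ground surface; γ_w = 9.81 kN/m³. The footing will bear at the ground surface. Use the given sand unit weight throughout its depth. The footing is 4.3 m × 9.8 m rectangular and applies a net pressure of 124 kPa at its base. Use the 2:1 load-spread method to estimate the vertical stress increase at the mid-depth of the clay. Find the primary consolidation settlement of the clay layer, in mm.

S_c ≈ 231 mm

Mid-depth of clay below the ground surface: z = 2 + 6.3/2 = 5.15 m.
Total vertical stress at mid-clay: σ_v = 18×2 + 17×3.15 = 89.55 kPa.
Pore pressure: u = 9.81×(5.15 − 1.5) = 35.806 kPa.
Initial effective stress: σ'_0 = σ_v − u = 89.55 − 35.806 = 53.744 kPa.
Stress increase at mid-clay by the 2:1 spreading method:
Δσ = qBL/((B+z)(L+z)) = 124×4.3×9.8/((4.3+5.15)(9.8+5.15)) = 36.986 kPa
Final effective stress: σ'_f = 53.744 + 36.986 = 90.73 kPa.
σ'_f = 90.73 > σ'_p = 66.3 kPa, so the stress path crosses the preconsolidation pressure — recompression up to σ'_p, then virgin compression beyond:
S_c = H/(1+e₀)·[C_r·log₁₀(σ'_p/σ'_0) + C_c·log₁₀(σ'_f/σ'_p)]
    = 6.3/1.73 × [0.053×log₁₀(66.3/53.744) + 0.43×log₁₀(90.73/66.3)]
    = 3.6416 × [0.0048327 + 0.058582] = 0.2309 m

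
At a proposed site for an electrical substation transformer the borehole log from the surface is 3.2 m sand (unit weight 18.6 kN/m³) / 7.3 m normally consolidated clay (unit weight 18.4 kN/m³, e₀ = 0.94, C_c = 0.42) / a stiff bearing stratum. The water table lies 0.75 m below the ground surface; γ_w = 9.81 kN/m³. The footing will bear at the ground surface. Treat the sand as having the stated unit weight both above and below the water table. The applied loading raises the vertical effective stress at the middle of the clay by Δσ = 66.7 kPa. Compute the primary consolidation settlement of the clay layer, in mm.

S_c ≈ 475 mm

Mid-depth of clay below the ground surface: z = 3.2 + 7.3/2 = 6.85 m.
Total vertical stress at mid-clay: σ_v = 18.6×3.2 + 18.4×3.65 = 126.68 kPa.
Pore pressure: u = 9.81×(6.85 − 0.75) = 59.841 kPa.
Initial effective stress: σ'_0 = σ_v − u = 126.68 − 59.841 = 66.839 kPa.
Final effective stress: σ'_f = σ'_0 + Δσ = 66.839 + 66.7 = 133.54 kPa.
Normally consolidated clay, so the full stress increment lies on the virgin compression line:
S_c = C_c·H/(1+e₀)·log₁₀(σ'_f/σ'_0) = 0.42×7.3/(1+0.94)×log₁₀(133.54/66.839)
    = 1.5804 × 0.30058 = 0.475 m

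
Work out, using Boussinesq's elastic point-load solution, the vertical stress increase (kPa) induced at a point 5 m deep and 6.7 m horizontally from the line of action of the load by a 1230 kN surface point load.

Boussinesq vertical stress below a point load on an elastic half-space:
Δσ_z = 3P/(2πz²) · [1 + (r/z)²]^(−5/2)
r/z = 6.7/5 = 1.34; [1+(r/z)²]^(−5/2) = 0.076527.
Δσ_z = 3×1230/(2π×5²) × 0.076527 = 23.491 × 0.076527 = 1.798 kPa

Δσ_z ≈ 1.8 kPa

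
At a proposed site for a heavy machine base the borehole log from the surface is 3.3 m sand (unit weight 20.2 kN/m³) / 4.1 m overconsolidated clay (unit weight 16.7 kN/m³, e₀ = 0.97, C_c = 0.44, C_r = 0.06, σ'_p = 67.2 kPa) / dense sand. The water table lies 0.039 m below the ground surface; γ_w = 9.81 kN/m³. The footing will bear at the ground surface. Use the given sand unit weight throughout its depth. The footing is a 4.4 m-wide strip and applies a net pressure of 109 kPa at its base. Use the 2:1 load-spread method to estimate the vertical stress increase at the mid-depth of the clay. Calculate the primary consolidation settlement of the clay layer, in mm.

S_c ≈ 167 mm

Mid-depth of clay below the ground surface: z = 3.3 + 4.1/2 = 5.35 m.
Total vertical stress at mid-clay: σ_v = 20.2×3.3 + 16.7×2.05 = 100.89 kPa.
Pore pressure: u = 9.81×(5.35 − 0.039) = 52.101 kPa.
Initial effective stress: σ'_0 = σ_v − u = 100.89 − 52.101 = 48.789 kPa.
Stress increase at mid-clay by the 2:1 spreading method:
Δσ = qB/(B+z) = 109×4.4/(4.4+5.35) = 49.19 kPa
Final effective stress: σ'_f = 48.789 + 49.19 = 97.979 kPa.
σ'_f = 97.979 > σ'_p = 67.2 kPa, so the stress path crosses the preconsolidation pressure — recompression up to σ'_p, then virgin compression beyond:
S_c = H/(1+e₀)·[C_r·log₁₀(σ'_p/σ'_0) + C_c·log₁₀(σ'_f/σ'_p)]
    = 4.1/1.97 × [0.06×log₁₀(67.2/48.789) + 0.44×log₁₀(97.979/67.2)]
    = 2.0812 × [0.0083428 + 0.072056] = 0.1673 m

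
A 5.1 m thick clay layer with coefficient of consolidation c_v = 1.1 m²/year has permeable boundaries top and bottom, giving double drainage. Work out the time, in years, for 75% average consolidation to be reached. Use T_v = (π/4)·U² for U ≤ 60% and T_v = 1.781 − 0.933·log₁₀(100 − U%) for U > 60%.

Drainage path length: H_d = H/2 = 2.55 m (double drainage).
U > 60%: T_v = 1.781 − 0.933·log₁₀(100 − 75) = 0.47672.
t = T_v·H_d²/c_v = 0.47672×2.55²/1.1 = 2.818 years.

t ≈ 2.82 years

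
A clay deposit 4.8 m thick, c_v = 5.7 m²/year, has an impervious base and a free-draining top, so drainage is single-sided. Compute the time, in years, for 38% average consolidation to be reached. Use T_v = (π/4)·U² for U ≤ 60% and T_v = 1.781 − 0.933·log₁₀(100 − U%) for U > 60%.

Drainage path length: H_d = H = 4.8 m (single drainage).
U ≤ 60%: T_v = (π/4)·U² = (π/4)×0.38² = 0.11341.
t = T_v·H_d²/c_v = 0.11341×4.8²/5.7 = 0.4584 years.

t ≈ 0.458 years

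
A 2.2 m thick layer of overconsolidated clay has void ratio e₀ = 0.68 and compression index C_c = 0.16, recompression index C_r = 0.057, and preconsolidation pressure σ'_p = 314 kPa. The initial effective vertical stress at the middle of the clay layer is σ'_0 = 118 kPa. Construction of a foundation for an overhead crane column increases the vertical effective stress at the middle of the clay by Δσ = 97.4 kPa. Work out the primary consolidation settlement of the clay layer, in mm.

Final effective stress: σ'_f = 118 + 97.4 = 215.4 kPa.
σ'_f = 215.4 ≤ σ'_p = 314 kPa, so the clay remains overconsolidated and only the recompression index applies:
S_c = C_r·H/(1+e₀)·log₁₀(σ'_f/σ'_0) = 0.057×2.2/1.68×log₁₀(215.4/118)
    = 0.074642 × 0.26136 = 0.01951 m

S_c ≈ 19.5 mm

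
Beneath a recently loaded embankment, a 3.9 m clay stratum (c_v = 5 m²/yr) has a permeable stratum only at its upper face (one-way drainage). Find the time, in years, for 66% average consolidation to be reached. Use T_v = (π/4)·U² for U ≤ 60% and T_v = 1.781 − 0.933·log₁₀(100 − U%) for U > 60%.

Drainage path length: H_d = H = 3.9 m (single drainage).
U > 60%: T_v = 1.781 − 0.933·log₁₀(100 − 66) = 0.35213.
t = T_v·H_d²/c_v = 0.35213×3.9²/5 = 1.071 years.

t ≈ 1.07 years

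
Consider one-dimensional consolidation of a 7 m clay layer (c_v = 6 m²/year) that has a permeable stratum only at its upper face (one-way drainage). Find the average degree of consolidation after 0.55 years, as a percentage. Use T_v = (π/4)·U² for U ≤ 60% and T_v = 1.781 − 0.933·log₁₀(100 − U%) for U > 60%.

Drainage path length: H_d = H = 7 m (single drainage).
T_v = c_v·t/H_d² = 6×0.55/7² = 0.067347.
T_v = 0.067347 corresponds to the U ≤ 60% branch:
U = √(4T_v/π) = 0.2928

U ≈ 29.3 %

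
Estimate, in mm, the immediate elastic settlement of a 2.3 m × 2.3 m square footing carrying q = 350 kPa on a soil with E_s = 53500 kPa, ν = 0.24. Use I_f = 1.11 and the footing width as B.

Immediate (elastic) settlement: S_e = q·B·(1−ν²)/E_s · I_f.
S_e = 350 × 2.3 × (1 − 0.24²) / 53500 × 1.11
    = 350 × 2.3 × 0.9424 / 53500 × 1.11
    = 0.01574 m = 15.74 mm

S_e ≈ 15.7 mm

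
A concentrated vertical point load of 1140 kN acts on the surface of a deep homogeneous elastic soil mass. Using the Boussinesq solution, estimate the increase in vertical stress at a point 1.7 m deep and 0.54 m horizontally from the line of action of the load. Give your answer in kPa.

Boussinesq vertical stress below a point load on an elastic half-space:
Δσ_z = 3P/(2πz²) · [1 + (r/z)²]^(−5/2)
r/z = 0.54/1.7 = 0.31765; [1+(r/z)²]^(−5/2) = 0.78638.
Δσ_z = 3×1140/(2π×1.7²) × 0.78638 = 188.34 × 0.78638 = 148.1 kPa

Δσ_z ≈ 148 kPa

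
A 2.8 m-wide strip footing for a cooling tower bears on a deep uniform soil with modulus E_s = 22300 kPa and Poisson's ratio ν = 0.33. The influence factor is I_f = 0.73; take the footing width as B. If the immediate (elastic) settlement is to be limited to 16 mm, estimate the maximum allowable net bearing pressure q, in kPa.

q ≈ 196 kPa

S_e = q·B·(1−ν²)/E_s · I_f  ⇒  q = S_e·E_s / (B·(1−ν²)·I_f).
q = 0.016 × 22300 / (2.8 × 0.8911 × 0.73) = 195.9 kPa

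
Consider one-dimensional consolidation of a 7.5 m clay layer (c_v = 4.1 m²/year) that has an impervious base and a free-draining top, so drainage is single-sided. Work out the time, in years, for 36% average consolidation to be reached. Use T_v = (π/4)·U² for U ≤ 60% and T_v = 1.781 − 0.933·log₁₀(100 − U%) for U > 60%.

Drainage path length: H_d = H = 7.5 m (single drainage).
U ≤ 60%: T_v = (π/4)·U² = (π/4)×0.36² = 0.10179.
t = T_v·H_d²/c_v = 0.10179×7.5²/4.1 = 1.397 years.

t ≈ 1.4 years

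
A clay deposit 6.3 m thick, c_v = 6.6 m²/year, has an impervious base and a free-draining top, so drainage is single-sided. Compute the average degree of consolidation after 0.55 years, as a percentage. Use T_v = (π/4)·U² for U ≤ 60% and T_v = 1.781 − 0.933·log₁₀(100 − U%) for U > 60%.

Drainage path length: H_d = H = 6.3 m (single drainage).
T_v = c_v·t/H_d² = 6.6×0.55/6.3² = 0.091459.
T_v = 0.091459 corresponds to the U ≤ 60% branch:
U = √(4T_v/π) = 0.3412

U ≈ 34.1 %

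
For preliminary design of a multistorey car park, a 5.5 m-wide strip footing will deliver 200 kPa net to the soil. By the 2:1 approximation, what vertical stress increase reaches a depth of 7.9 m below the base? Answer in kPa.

Δσ_z ≈ 82.1 kPa

By the 2:1 method the load spreads at 1 horizontal : 2 vertical, so at depth z the loaded area has grown by z in each plan dimension:
Δσ = qB/(B+z) = 200×5.5/(5.5+7.9) = 82.09 kPa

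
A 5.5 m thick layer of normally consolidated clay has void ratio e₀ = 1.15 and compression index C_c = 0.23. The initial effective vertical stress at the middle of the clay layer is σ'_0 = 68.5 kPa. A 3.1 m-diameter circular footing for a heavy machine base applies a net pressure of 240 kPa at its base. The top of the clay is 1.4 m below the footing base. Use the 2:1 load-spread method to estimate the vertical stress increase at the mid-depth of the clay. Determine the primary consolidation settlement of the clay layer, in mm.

Mid-depth of clay below the footing base: z = 1.4 + 5.5/2 = 4.15 m.
Stress increase at mid-clay by the 2:1 spreading method:
Δσ ≈ qD²/(D+z)² = 240×3.1²/(3.1+4.15)² = 43.879 kPa
Final effective stress: σ'_f = σ'_0 + Δσ = 68.5 + 43.879 = 112.38 kPa.
Normally consolidated clay, so the full stress increment lies on the virgin compression line:
S_c = C_c·H/(1+e₀)·log₁₀(σ'_f/σ'_0) = 0.23×5.5/(1+1.15)×log₁₀(112.38/68.5)
    = 0.58837 × 0.215 = 0.1265 m

S_c ≈ 126 mm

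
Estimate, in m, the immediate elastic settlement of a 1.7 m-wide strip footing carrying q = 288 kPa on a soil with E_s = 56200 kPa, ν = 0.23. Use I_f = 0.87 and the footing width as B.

Immediate (elastic) settlement: S_e = q·B·(1−ν²)/E_s · I_f.
S_e = 288 × 1.7 × (1 − 0.23²) / 56200 × 0.87
    = 288 × 1.7 × 0.9471 / 56200 × 0.87
    = 0.007178 m

S_e ≈ 0.00718 m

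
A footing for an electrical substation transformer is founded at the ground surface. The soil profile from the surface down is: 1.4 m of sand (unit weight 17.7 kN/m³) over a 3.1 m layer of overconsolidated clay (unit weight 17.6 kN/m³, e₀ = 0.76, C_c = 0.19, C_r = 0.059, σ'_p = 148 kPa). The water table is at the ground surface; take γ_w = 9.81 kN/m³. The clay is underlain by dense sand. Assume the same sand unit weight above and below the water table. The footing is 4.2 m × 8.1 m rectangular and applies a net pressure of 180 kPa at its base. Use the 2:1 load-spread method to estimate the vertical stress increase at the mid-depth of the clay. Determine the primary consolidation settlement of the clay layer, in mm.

S_c ≈ 66.4 mm

Mid-depth of clay below the ground surface: z = 1.4 + 3.1/2 = 2.95 m.
Total vertical stress at mid-clay: σ_v = 17.7×1.4 + 17.6×1.55 = 52.06 kPa.
Pore pressure: u = 9.81×(2.95 − 0) = 28.94 kPa.
Initial effective stress: σ'_0 = σ_v − u = 52.06 − 28.94 = 23.12 kPa.
Stress increase at mid-clay by the 2:1 spreading method:
Δσ = qBL/((B+z)(L+z)) = 180×4.2×8.1/((4.2+2.95)(8.1+2.95)) = 77.507 kPa
Final effective stress: σ'_f = 23.12 + 77.507 = 100.63 kPa.
σ'_f = 100.63 ≤ σ'_p = 148 kPa, so the clay remains overconsolidated and only the recompression index applies:
S_c = C_r·H/(1+e₀)·log₁₀(σ'_f/σ'_0) = 0.059×3.1/1.76×log₁₀(100.63/23.12)
    = 0.10392 × 0.63874 = 0.06638 m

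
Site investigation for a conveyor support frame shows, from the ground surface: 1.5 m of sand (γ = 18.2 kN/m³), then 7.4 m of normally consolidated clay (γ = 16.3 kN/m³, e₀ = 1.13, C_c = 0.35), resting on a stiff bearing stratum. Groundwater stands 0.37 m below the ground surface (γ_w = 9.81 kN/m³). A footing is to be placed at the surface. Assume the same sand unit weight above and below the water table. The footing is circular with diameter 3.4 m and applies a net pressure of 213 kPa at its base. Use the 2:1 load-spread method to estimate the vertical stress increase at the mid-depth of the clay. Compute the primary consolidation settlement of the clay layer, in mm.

Mid-depth of clay below the ground surface: z = 1.5 + 7.4/2 = 5.2 m.
Total vertical stress at mid-clay: σ_v = 18.2×1.5 + 16.3×3.7 = 87.61 kPa.
Pore pressure: u = 9.81×(5.2 − 0.37) = 47.382 kPa.
Initial effective stress: σ'_0 = σ_v − u = 87.61 − 47.382 = 40.228 kPa.
Stress increase at mid-clay by the 2:1 spreading method:
Δσ ≈ qD²/(D+z)² = 213×3.4²/(3.4+5.2)² = 33.292 kPa
Final effective stress: σ'_f = σ'_0 + Δσ = 40.228 + 33.292 = 73.52 kPa.
Normally consolidated clay, so the full stress increment lies on the virgin compression line:
S_c = C_c·H/(1+e₀)·log₁₀(σ'_f/σ'_0) = 0.35×7.4/(1+1.13)×log₁₀(73.52/40.228)
    = 1.216 × 0.26188 = 0.3184 m

S_c ≈ 318 mm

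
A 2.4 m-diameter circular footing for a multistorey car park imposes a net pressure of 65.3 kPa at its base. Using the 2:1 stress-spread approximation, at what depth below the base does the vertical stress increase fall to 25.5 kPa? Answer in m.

2:1 spreading — at depth z the loaded area has grown by z in each plan dimension:
qD²/(D+z)² = Δσ_z ⇒ z = D(√(q/Δσ_z) − 1) = 2.4×(√(65.3/25.5) − 1) = 1.441 m

z ≈ 1.44 m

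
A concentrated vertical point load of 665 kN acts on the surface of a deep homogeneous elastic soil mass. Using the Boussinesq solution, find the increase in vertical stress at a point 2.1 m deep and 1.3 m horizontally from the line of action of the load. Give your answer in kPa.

Δσ_z ≈ 32 kPa

Boussinesq vertical stress below a point load on an elastic half-space:
Δσ_z = 3P/(2πz²) · [1 + (r/z)²]^(−5/2)
r/z = 1.3/2.1 = 0.61905; [1+(r/z)²]^(−5/2) = 0.4444.
Δσ_z = 3×665/(2π×2.1²) × 0.4444 = 71.999 × 0.4444 = 32 kPa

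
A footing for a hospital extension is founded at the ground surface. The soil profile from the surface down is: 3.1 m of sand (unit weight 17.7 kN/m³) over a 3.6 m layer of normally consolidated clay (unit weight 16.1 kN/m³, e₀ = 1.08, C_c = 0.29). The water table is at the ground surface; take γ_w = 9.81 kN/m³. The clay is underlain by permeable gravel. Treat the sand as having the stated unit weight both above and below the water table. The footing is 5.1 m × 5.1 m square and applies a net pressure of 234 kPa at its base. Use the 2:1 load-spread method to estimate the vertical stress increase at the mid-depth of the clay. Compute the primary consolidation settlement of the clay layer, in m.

Mid-depth of clay below the ground surface: z = 3.1 + 3.6/2 = 4.9 m.
Total vertical stress at mid-clay: σ_v = 17.7×3.1 + 16.1×1.8 = 83.85 kPa.
Pore pressure: u = 9.81×(4.9 − 0) = 48.069 kPa.
Initial effective stress: σ'_0 = σ_v − u = 83.85 − 48.069 = 35.781 kPa.
Stress increase at mid-clay by the 2:1 spreading method:
Δσ = qBL/((B+z)(L+z)) = 234×5.1×5.1/((5.1+4.9)(5.1+4.9)) = 60.863 kPa
Final effective stress: σ'_f = σ'_0 + Δσ = 35.781 + 60.863 = 96.644 kPa.
Normally consolidated clay, so the full stress increment lies on the virgin compression line:
S_c = C_c·H/(1+e₀)·log₁₀(σ'_f/σ'_0) = 0.29×3.6/(1+1.08)×log₁₀(96.644/35.781)
    = 0.50192 × 0.43152 = 0.2166 m

S_c ≈ 0.217 m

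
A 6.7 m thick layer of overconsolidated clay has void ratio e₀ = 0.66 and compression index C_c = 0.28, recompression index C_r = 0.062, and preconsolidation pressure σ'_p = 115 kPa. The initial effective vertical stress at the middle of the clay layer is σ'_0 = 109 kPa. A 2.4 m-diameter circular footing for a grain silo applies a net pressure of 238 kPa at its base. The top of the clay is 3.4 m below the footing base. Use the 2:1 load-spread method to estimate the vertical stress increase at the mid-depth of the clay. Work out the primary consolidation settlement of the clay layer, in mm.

S_c ≈ 48.2 mm

Mid-depth of clay below the footing base: z = 3.4 + 6.7/2 = 6.75 m.
Stress increase at mid-clay by the 2:1 spreading method:
Δσ ≈ qD²/(D+z)² = 238×2.4²/(2.4+6.75)² = 16.374 kPa
Final effective stress: σ'_f = 109 + 16.374 = 125.37 kPa.
σ'_f = 125.37 > σ'_p = 115 kPa, so the stress path crosses the preconsolidation pressure — recompression up to σ'_p, then virgin compression beyond:
S_c = H/(1+e₀)·[C_r·log₁₀(σ'_p/σ'_0) + C_c·log₁₀(σ'_f/σ'_p)]
    = 6.7/1.66 × [0.062×log₁₀(115/109) + 0.28×log₁₀(125.37/115)]
    = 4.0361 × [0.0014428 + 0.010499] = 0.0482 m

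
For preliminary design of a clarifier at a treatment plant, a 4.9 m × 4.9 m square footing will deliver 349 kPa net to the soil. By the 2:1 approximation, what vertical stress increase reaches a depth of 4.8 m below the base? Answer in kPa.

By the 2:1 method the load spreads at 1 horizontal : 2 vertical, so at depth z the loaded area has grown by z in each plan dimension:
Δσ = qBL/((B+z)(L+z)) = 349×4.9×4.9/((4.9+4.8)(4.9+4.8)) = 89.058 kPa

Δσ_z ≈ 89.1 kPa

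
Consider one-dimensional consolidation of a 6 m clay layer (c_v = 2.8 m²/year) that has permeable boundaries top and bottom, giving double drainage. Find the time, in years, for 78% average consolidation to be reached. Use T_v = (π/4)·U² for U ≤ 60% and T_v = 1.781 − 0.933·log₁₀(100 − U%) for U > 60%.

Drainage path length: H_d = H/2 = 3 m (double drainage).
U > 60%: T_v = 1.781 − 0.933·log₁₀(100 − 78) = 0.52852.
t = T_v·H_d²/c_v = 0.52852×3²/2.8 = 1.699 years.

t ≈ 1.7 years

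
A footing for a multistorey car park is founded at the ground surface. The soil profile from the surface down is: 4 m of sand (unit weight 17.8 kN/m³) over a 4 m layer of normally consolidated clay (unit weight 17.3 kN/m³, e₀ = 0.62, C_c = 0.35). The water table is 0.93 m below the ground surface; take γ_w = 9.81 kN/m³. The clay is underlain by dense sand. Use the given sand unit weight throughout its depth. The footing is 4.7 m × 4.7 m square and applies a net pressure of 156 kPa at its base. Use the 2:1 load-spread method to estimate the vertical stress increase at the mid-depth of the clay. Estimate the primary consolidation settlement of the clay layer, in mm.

Mid-depth of clay below the ground surface: z = 4 + 4/2 = 6 m.
Total vertical stress at mid-clay: σ_v = 17.8×4 + 17.3×2 = 105.8 kPa.
Pore pressure: u = 9.81×(6 − 0.93) = 49.737 kPa.
Initial effective stress: σ'_0 = σ_v − u = 105.8 − 49.737 = 56.063 kPa.
Stress increase at mid-clay by the 2:1 spreading method:
Δσ = qBL/((B+z)(L+z)) = 156×4.7×4.7/((4.7+6)(4.7+6)) = 30.099 kPa
Final effective stress: σ'_f = σ'_0 + Δσ = 56.063 + 30.099 = 86.162 kPa.
Normally consolidated clay, so the full stress increment lies on the virgin compression line:
S_c = C_c·H/(1+e₀)·log₁₀(σ'_f/σ'_0) = 0.35×4/(1+0.62)×log₁₀(86.162/56.063)
    = 0.8642 × 0.18664 = 0.1613 m

S_c ≈ 161 mm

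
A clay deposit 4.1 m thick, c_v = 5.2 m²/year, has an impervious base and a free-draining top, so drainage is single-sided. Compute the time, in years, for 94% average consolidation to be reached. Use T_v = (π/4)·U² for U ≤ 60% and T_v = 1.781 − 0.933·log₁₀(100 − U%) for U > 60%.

Drainage path length: H_d = H = 4.1 m (single drainage).
U > 60%: T_v = 1.781 − 0.933·log₁₀(100 − 94) = 1.055.
t = T_v·H_d²/c_v = 1.055×4.1²/5.2 = 3.41 years.

t ≈ 3.41 years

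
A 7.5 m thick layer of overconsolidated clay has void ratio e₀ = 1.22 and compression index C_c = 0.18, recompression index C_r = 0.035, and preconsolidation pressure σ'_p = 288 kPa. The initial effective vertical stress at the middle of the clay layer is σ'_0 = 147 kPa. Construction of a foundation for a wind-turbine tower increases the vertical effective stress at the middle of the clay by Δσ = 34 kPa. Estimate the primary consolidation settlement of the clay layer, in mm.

S_c ≈ 10.7 mm

Final effective stress: σ'_f = 147 + 34 = 181 kPa.
σ'_f = 181 ≤ σ'_p = 288 kPa, so the clay remains overconsolidated and only the recompression index applies:
S_c = C_r·H/(1+e₀)·log₁₀(σ'_f/σ'_0) = 0.035×7.5/2.22×log₁₀(181/147)
    = 0.11824 × 0.090361 = 0.01068 m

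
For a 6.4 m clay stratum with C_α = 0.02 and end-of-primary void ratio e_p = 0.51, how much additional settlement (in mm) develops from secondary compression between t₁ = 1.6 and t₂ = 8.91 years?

S_s ≈ 63.2 mm

Secondary compression: S_s = C_α·H/(1+e_p)·log₁₀(t₂/t₁)
S_s = 0.02×6.4/(1+0.51)×log₁₀(8.91/1.6)
    = 0.08477 × 0.7458 = 0.06322 m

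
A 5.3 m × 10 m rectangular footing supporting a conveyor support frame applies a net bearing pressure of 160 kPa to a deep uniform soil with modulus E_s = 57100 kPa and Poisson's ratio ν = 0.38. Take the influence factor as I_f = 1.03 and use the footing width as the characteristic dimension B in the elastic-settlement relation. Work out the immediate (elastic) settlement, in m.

Immediate (elastic) settlement: S_e = q·B·(1−ν²)/E_s · I_f.
S_e = 160 × 5.3 × (1 − 0.38²) / 57100 × 1.03
    = 160 × 5.3 × 0.8556 / 57100 × 1.03
    = 0.01309 m

S_e ≈ 0.0131 m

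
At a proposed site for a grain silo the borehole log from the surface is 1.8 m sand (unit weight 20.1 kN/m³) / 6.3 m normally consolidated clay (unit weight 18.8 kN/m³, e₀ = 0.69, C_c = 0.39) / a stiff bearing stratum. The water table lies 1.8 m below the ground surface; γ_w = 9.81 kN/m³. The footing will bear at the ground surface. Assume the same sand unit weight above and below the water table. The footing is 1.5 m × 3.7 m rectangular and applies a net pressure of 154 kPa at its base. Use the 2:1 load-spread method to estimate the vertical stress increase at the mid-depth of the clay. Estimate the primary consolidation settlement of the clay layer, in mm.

Mid-depth of clay below the ground surface: z = 1.8 + 6.3/2 = 4.95 m.
Total vertical stress at mid-clay: σ_v = 20.1×1.8 + 18.8×3.15 = 95.4 kPa.
Pore pressure: u = 9.81×(4.95 − 1.8) = 30.902 kPa.
Initial effective stress: σ'_0 = σ_v − u = 95.4 − 30.902 = 64.498 kPa.
Stress increase at mid-clay by the 2:1 spreading method:
Δσ = qBL/((B+z)(L+z)) = 154×1.5×3.7/((1.5+4.95)(3.7+4.95)) = 15.319 kPa
Final effective stress: σ'_f = σ'_0 + Δσ = 64.498 + 15.319 = 79.817 kPa.
Normally consolidated clay, so the full stress increment lies on the virgin compression line:
S_c = C_c·H/(1+e₀)·log₁₀(σ'_f/σ'_0) = 0.39×6.3/(1+0.69)×log₁₀(79.817/64.498)
    = 1.4538 × 0.092549 = 0.1345 m

S_c ≈ 135 mm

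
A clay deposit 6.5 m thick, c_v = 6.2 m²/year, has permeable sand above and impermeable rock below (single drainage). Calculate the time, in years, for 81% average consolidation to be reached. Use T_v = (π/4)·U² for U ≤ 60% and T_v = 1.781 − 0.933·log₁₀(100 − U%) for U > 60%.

t ≈ 4.01 years

Drainage path length: H_d = H = 6.5 m (single drainage).
U > 60%: T_v = 1.781 − 0.933·log₁₀(100 − 81) = 0.58792.
t = T_v·H_d²/c_v = 0.58792×6.5²/6.2 = 4.006 years.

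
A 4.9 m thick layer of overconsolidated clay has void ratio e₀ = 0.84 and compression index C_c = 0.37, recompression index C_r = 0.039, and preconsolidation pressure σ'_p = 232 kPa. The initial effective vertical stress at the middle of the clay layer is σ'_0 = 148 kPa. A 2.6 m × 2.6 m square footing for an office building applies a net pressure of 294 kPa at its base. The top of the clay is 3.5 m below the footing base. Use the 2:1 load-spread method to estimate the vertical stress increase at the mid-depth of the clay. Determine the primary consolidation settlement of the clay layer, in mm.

Mid-depth of clay below the footing base: z = 3.5 + 4.9/2 = 5.95 m.
Stress increase at mid-clay by the 2:1 spreading method:
Δσ = qBL/((B+z)(L+z)) = 294×2.6×2.6/((2.6+5.95)(2.6+5.95)) = 27.187 kPa
Final effective stress: σ'_f = 148 + 27.187 = 175.19 kPa.
σ'_f = 175.19 ≤ σ'_p = 232 kPa, so the clay remains overconsolidated and only the recompression index applies:
S_c = C_r·H/(1+e₀)·log₁₀(σ'_f/σ'_0) = 0.039×4.9/1.84×log₁₀(175.19/148)
    = 0.10386 × 0.073248 = 0.007607 m

S_c ≈ 7.61 mm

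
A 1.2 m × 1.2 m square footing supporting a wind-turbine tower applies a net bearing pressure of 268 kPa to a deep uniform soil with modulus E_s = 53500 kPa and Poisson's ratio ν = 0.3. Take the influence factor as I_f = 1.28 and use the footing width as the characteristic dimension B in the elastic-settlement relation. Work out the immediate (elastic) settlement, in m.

S_e ≈ 0.007 m

Immediate (elastic) settlement: S_e = q·B·(1−ν²)/E_s · I_f.
S_e = 268 × 1.2 × (1 − 0.3²) / 53500 × 1.28
    = 268 × 1.2 × 0.91 / 53500 × 1.28
    = 0.007002 m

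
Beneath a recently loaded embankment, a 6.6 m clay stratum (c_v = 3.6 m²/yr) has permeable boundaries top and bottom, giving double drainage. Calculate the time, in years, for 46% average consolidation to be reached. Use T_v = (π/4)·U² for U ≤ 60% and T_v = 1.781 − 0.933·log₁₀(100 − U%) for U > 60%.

t ≈ 0.503 years

Drainage path length: H_d = H/2 = 3.3 m (double drainage).
U ≤ 60%: T_v = (π/4)·U² = (π/4)×0.46² = 0.16619.
t = T_v·H_d²/c_v = 0.16619×3.3²/3.6 = 0.5027 years.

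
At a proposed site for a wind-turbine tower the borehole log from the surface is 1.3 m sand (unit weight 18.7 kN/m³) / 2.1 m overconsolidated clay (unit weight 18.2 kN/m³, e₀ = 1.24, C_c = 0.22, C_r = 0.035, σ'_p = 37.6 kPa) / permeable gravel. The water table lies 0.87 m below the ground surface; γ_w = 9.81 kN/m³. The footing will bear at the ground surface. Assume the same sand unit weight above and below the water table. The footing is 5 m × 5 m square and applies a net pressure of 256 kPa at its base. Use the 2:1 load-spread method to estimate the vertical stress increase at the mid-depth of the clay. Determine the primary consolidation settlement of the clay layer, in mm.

Mid-depth of clay below the ground surface: z = 1.3 + 2.1/2 = 2.35 m.
Total vertical stress at mid-clay: σ_v = 18.7×1.3 + 18.2×1.05 = 43.42 kPa.
Pore pressure: u = 9.81×(2.35 − 0.87) = 14.519 kPa.
Initial effective stress: σ'_0 = σ_v − u = 43.42 − 14.519 = 28.901 kPa.
Stress increase at mid-clay by the 2:1 spreading method:
Δσ = qBL/((B+z)(L+z)) = 256×5×5/((5+2.35)(5+2.35)) = 118.47 kPa
Final effective stress: σ'_f = 28.901 + 118.47 = 147.37 kPa.
σ'_f = 147.37 > σ'_p = 37.6 kPa, so the stress path crosses the preconsolidation pressure — recompression up to σ'_p, then virgin compression beyond:
S_c = H/(1+e₀)·[C_r·log₁₀(σ'_p/σ'_0) + C_c·log₁₀(σ'_f/σ'_p)]
    = 2.1/2.24 × [0.035×log₁₀(37.6/28.901) + 0.22×log₁₀(147.37/37.6)]
    = 0.9375 × [0.0039996 + 0.13051] = 0.1261 m

S_c ≈ 126 mm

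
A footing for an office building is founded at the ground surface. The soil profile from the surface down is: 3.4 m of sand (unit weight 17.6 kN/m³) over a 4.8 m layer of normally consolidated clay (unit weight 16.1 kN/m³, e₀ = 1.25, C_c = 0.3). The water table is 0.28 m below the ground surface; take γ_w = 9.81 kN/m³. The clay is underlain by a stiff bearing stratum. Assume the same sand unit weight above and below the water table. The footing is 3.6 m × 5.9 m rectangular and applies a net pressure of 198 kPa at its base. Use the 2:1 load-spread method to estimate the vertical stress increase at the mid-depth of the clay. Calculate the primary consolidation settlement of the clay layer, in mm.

S_c ≈ 173 mm

Mid-depth of clay below the ground surface: z = 3.4 + 4.8/2 = 5.8 m.
Total vertical stress at mid-clay: σ_v = 17.6×3.4 + 16.1×2.4 = 98.48 kPa.
Pore pressure: u = 9.81×(5.8 − 0.28) = 54.151 kPa.
Initial effective stress: σ'_0 = σ_v − u = 98.48 − 54.151 = 44.329 kPa.
Stress increase at mid-clay by the 2:1 spreading method:
Δσ = qBL/((B+z)(L+z)) = 198×3.6×5.9/((3.6+5.8)(5.9+5.8)) = 38.239 kPa
Final effective stress: σ'_f = σ'_0 + Δσ = 44.329 + 38.239 = 82.568 kPa.
Normally consolidated clay, so the full stress increment lies on the virgin compression line:
S_c = C_c·H/(1+e₀)·log₁₀(σ'_f/σ'_0) = 0.3×4.8/(1+1.25)×log₁₀(82.568/44.329)
    = 0.64 × 0.27012 = 0.1729 m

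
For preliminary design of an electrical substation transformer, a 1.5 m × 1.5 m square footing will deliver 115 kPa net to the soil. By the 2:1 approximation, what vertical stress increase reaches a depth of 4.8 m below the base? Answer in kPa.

By the 2:1 method the load spreads at 1 horizontal : 2 vertical, so at depth z the loaded area has grown by z in each plan dimension:
Δσ = qBL/((B+z)(L+z)) = 115×1.5×1.5/((1.5+4.8)(1.5+4.8)) = 6.5193 kPa

Δσ_z ≈ 6.52 kPa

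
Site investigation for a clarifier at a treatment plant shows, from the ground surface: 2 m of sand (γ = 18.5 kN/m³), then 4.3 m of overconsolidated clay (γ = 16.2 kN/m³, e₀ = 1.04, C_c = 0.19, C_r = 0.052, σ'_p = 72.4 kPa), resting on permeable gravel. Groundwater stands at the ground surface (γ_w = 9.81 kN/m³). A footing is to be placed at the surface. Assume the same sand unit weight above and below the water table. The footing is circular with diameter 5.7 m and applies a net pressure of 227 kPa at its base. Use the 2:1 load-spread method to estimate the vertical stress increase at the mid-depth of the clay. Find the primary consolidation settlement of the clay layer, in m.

S_c ≈ 0.108 m

Mid-depth of clay below the ground surface: z = 2 + 4.3/2 = 4.15 m.
Total vertical stress at mid-clay: σ_v = 18.5×2 + 16.2×2.15 = 71.83 kPa.
Pore pressure: u = 9.81×(4.15 − 0) = 40.712 kPa.
Initial effective stress: σ'_0 = σ_v − u = 71.83 − 40.712 = 31.118 kPa.
Stress increase at mid-clay by the 2:1 spreading method:
Δσ ≈ qD²/(D+z)² = 227×5.7²/(5.7+4.15)² = 76.016 kPa
Final effective stress: σ'_f = 31.118 + 76.016 = 107.13 kPa.
σ'_f = 107.13 > σ'_p = 72.4 kPa, so the stress path crosses the preconsolidation pressure — recompression up to σ'_p, then virgin compression beyond:
S_c = H/(1+e₀)·[C_r·log₁₀(σ'_p/σ'_0) + C_c·log₁₀(σ'_f/σ'_p)]
    = 4.3/2.04 × [0.052×log₁₀(72.4/31.118) + 0.19×log₁₀(107.13/72.4)]
    = 2.1078 × [0.01907 + 0.032333] = 0.1083 m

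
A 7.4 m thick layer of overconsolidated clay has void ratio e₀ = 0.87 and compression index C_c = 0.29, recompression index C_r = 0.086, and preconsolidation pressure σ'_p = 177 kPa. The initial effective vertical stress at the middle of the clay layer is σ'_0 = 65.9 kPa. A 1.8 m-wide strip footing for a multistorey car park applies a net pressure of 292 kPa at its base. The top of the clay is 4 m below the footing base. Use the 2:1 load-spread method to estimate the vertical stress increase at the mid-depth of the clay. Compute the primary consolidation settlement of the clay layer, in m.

Mid-depth of clay below the footing base: z = 4 + 7.4/2 = 7.7 m.
Stress increase at mid-clay by the 2:1 spreading method:
Δσ = qB/(B+z) = 292×1.8/(1.8+7.7) = 55.326 kPa
Final effective stress: σ'_f = 65.9 + 55.326 = 121.23 kPa.
σ'_f = 121.23 ≤ σ'_p = 177 kPa, so the clay remains overconsolidated and only the recompression index applies:
S_c = C_r·H/(1+e₀)·log₁₀(σ'_f/σ'_0) = 0.086×7.4/1.87×log₁₀(121.23/65.9)
    = 0.34032 × 0.26472 = 0.09009 m

S_c ≈ 0.0901 m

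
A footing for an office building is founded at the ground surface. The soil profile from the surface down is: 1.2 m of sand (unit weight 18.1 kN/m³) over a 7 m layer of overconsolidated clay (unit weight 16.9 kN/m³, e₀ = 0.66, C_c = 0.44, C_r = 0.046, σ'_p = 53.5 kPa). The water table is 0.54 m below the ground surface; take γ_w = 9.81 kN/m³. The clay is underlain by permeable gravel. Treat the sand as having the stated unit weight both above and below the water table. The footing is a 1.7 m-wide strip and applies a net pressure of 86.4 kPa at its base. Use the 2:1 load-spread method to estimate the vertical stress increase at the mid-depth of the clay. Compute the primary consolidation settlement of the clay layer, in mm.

S_c ≈ 156 mm

Mid-depth of clay below the ground surface: z = 1.2 + 7/2 = 4.7 m.
Total vertical stress at mid-clay: σ_v = 18.1×1.2 + 16.9×3.5 = 80.87 kPa.
Pore pressure: u = 9.81×(4.7 − 0.54) = 40.81 kPa.
Initial effective stress: σ'_0 = σ_v − u = 80.87 − 40.81 = 40.06 kPa.
Stress increase at mid-clay by the 2:1 spreading method:
Δσ = qB/(B+z) = 86.4×1.7/(1.7+4.7) = 22.95 kPa
Final effective stress: σ'_f = 40.06 + 22.95 = 63.01 kPa.
σ'_f = 63.01 > σ'_p = 53.5 kPa, so the stress path crosses the preconsolidation pressure — recompression up to σ'_p, then virgin compression beyond:
S_c = H/(1+e₀)·[C_r·log₁₀(σ'_p/σ'_0) + C_c·log₁₀(σ'_f/σ'_p)]
    = 7/1.66 × [0.046×log₁₀(53.5/40.06) + 0.44×log₁₀(63.01/53.5)]
    = 4.2169 × [0.0057796 + 0.031265] = 0.1562 m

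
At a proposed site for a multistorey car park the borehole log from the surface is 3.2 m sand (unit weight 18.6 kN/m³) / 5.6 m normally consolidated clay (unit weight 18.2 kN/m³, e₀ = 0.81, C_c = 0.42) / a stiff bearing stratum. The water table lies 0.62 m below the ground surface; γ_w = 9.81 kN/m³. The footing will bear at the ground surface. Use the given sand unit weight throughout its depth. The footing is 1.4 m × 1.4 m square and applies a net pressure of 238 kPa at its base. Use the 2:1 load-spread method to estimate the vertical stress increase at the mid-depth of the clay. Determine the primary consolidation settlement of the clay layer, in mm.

S_c ≈ 77.7 mm

Mid-depth of clay below the ground surface: z = 3.2 + 5.6/2 = 6 m.
Total vertical stress at mid-clay: σ_v = 18.6×3.2 + 18.2×2.8 = 110.48 kPa.
Pore pressure: u = 9.81×(6 − 0.62) = 52.778 kPa.
Initial effective stress: σ'_0 = σ_v − u = 110.48 − 52.778 = 57.702 kPa.
Stress increase at mid-clay by the 2:1 spreading method:
Δσ = qBL/((B+z)(L+z)) = 238×1.4×1.4/((1.4+6)(1.4+6)) = 8.5186 kPa
Final effective stress: σ'_f = σ'_0 + Δσ = 57.702 + 8.5186 = 66.221 kPa.
Normally consolidated clay, so the full stress increment lies on the virgin compression line:
S_c = C_c·H/(1+e₀)·log₁₀(σ'_f/σ'_0) = 0.42×5.6/(1+0.81)×log₁₀(66.221/57.702)
    = 1.2994 × 0.059805 = 0.07771 m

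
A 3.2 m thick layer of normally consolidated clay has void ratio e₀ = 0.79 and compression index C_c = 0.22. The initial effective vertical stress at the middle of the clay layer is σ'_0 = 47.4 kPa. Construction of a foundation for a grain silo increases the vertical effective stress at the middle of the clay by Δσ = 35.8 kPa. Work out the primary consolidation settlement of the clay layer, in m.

S_c ≈ 0.0961 m

Final effective stress: σ'_f = σ'_0 + Δσ = 47.4 + 35.8 = 83.2 kPa.
Normally consolidated clay, so the full stress increment lies on the virgin compression line:
S_c = C_c·H/(1+e₀)·log₁₀(σ'_f/σ'_0) = 0.22×3.2/(1+0.79)×log₁₀(83.2/47.4)
    = 0.3933 × 0.24434 = 0.0961 m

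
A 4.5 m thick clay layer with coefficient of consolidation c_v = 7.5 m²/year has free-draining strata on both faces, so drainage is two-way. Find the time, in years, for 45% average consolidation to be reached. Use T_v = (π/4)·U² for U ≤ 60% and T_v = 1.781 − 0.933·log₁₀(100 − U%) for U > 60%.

Drainage path length: H_d = H/2 = 2.25 m (double drainage).
U ≤ 60%: T_v = (π/4)·U² = (π/4)×0.45² = 0.15904.
t = T_v·H_d²/c_v = 0.15904×2.25²/7.5 = 0.1074 years.

t ≈ 0.107 years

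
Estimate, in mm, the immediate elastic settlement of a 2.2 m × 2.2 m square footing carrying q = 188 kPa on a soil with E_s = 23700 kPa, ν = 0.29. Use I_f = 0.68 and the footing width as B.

S_e ≈ 10.9 mm

Immediate (elastic) settlement: S_e = q·B·(1−ν²)/E_s · I_f.
S_e = 188 × 2.2 × (1 − 0.29²) / 23700 × 0.68
    = 188 × 2.2 × 0.9159 / 23700 × 0.68
    = 0.01087 m = 10.87 mm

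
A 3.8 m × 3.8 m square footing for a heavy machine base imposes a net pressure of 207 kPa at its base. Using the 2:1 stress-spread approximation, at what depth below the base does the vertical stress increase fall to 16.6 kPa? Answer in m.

z ≈ 9.62 m

2:1 spreading — at depth z the loaded area has grown by z in each plan dimension:
qB²/(B+z)² = Δσ_z ⇒ z = B(√(q/Δσ_z) − 1) = 3.8×(√(207/16.6) − 1) = 9.619 m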